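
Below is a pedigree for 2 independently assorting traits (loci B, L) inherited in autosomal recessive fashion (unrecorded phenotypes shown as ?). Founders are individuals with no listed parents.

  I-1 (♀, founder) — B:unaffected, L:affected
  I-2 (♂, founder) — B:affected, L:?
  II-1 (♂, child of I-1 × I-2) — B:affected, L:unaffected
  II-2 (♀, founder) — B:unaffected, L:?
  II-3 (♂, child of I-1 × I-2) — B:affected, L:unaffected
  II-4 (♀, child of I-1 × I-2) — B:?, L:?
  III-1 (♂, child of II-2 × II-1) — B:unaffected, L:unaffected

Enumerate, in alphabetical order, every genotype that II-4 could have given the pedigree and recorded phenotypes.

II-4 ∈ {Bb Ll, Bb ll, bb Ll, bb ll}

B/I-1 un ·: Bb
B/I-2 aff ·: bb
B/II-1 aff I-1×I-2: bb
B/II-2 un ·: BB|Bb
B/II-3 aff I-1×I-2: bb
B/II-4 ? I-1×I-2: Bb|bb
B/III-1 un II-2×II-1: Bb
⇒ B over [I-1,I-2,II-1,II-2,II-3,II-4,III-1]: 4 consistent
L/I-1 aff ·: ll
L/I-2 ? ·: LL|Ll
L/II-1 un I-1×I-2: Ll
L/II-2 ? ·: LL|Ll|ll
L/II-3 un I-1×I-2: Ll
L/II-4 ? I-1×I-2: Ll|ll
L/III-1 un II-2×II-1: LL|Ll
⇒ L over [I-1,I-2,II-1,II-2,II-3,II-4,III-1]: 15 consistent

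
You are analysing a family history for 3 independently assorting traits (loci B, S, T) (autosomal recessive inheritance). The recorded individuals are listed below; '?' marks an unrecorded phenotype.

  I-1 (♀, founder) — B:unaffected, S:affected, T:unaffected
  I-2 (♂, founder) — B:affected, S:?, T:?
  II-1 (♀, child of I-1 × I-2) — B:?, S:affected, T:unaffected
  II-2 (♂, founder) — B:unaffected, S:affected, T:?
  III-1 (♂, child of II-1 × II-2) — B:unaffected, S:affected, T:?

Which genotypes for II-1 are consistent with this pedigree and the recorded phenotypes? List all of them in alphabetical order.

II-1 ∈ {Bb ss TT, Bb ss Tt, bb ss TT, bb ss Tt}

B/I-1 un ·: BB|Bb
B/I-2 aff ·: bb
B/II-1 ? I-1×I-2: Bb|bb
B/II-2 un ·: BB|Bb
B/III-1 un II-1×II-2: BB|Bb
⇒ B over [I-1,I-2,II-1,II-2,III-1]: 10 consistent
S/I-1 aff ·: ss
S/I-2 ? ·: Ss|ss
S/II-1 aff I-1×I-2: ss
S/II-2 aff ·: ss
S/III-1 aff II-1×II-2: ss
⇒ S over [I-1,I-2,II-1,II-2,III-1]: 2 consistent
T/I-1 un ·: TT|Tt
T/I-2 ? ·: TT|Tt|tt
T/II-1 un I-1×I-2: TT|Tt
T/II-2 ? ·: TT|Tt|tt
T/III-1 ? II-1×II-2: TT|Tt|tt
⇒ T over [I-1,I-2,II-1,II-2,III-1]: 51 consistent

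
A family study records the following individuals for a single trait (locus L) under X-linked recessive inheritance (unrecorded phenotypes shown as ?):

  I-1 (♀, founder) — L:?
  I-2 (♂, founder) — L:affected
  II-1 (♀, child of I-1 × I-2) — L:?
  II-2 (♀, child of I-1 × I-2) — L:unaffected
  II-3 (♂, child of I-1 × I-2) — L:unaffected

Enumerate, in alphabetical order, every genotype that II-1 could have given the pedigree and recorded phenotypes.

II-1 ∈ {X^LX^l, X^lX^l}

L/I-1 ? ·: X^LX^L|X^LX^l
L/I-2 aff ·: X^lY
L/II-1 ? I-1×I-2: X^LX^l|X^lX^l
L/II-2 un I-1×I-2: X^LX^l
L/II-3 un I-1×I-2: X^LY
⇒ L over [I-1,I-2,II-1,II-2,II-3]: 3 consistent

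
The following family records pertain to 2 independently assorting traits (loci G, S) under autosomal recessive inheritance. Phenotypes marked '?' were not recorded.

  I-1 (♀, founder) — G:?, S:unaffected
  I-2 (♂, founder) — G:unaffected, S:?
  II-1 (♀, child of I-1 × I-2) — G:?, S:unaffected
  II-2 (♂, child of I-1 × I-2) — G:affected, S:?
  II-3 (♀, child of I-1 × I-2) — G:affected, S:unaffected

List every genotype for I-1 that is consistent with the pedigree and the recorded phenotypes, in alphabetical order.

I-1 ∈ {Gg SS, Gg Ss, gg SS, gg Ss}

G/I-1 ? ·: Gg|gg
G/I-2 un ·: Gg
G/II-1 ? I-1×I-2: GG|Gg|gg
G/II-2 aff I-1×I-2: gg
G/II-3 aff I-1×I-2: gg
⇒ G over [I-1,I-2,II-1,II-2,II-3]: 5 consistent
S/I-1 un ·: SS|Ss
S/I-2 ? ·: SS|Ss|ss
S/II-1 un I-1×I-2: SS|Ss
S/II-2 ? I-1×I-2: SS|Ss|ss
S/II-3 un I-1×I-2: SS|Ss
⇒ S over [I-1,I-2,II-1,II-2,II-3]: 32 consistent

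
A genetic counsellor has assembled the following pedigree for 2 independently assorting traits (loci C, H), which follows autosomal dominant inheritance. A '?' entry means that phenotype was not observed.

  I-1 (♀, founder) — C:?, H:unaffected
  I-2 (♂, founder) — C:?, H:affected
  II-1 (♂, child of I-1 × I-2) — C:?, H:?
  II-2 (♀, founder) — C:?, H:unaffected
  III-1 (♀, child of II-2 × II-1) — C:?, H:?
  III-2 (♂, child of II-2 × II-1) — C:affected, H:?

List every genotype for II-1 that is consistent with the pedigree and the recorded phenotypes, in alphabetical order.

II-1 ∈ {CC Hh, CC hh, Cc Hh, Cc hh, cc Hh, cc hh}

C/I-1 ? ·: cc|Cc|CC
C/I-2 ? ·: cc|Cc|CC
C/II-1 ? I-1×I-2: cc|Cc|CC
C/II-2 ? ·: cc|Cc|CC
C/III-1 ? II-2×II-1: cc|Cc|CC
C/III-2 aff II-2×II-1: Cc|CC
⇒ C over [I-1,I-2,II-1,II-2,III-1,III-2]: 120 consistent
H/I-1 un ·: hh
H/I-2 aff ·: Hh|HH
H/II-1 ? I-1×I-2: hh|Hh
H/II-2 un ·: hh
H/III-1 ? II-2×II-1: hh|Hh
H/III-2 ? II-2×II-1: hh|Hh
⇒ H over [I-1,I-2,II-1,II-2,III-1,III-2]: 9 consistent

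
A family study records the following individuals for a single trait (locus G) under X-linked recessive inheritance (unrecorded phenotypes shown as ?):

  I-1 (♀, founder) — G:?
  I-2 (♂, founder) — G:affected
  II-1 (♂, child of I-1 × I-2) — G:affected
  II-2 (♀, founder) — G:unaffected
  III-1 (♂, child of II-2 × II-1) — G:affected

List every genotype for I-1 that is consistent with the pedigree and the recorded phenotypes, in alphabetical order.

G/I-1 ? ·: X^GX^g|X^gX^g
G/I-2 aff ·: X^gY
G/II-1 aff I-1×I-2: X^gY
G/II-2 un ·: X^GX^g
G/III-1 aff II-2×II-1: X^gY
⇒ G over [I-1,I-2,II-1,II-2,III-1]: 2 consistent

I-1 ∈ {X^GX^g, X^gX^g}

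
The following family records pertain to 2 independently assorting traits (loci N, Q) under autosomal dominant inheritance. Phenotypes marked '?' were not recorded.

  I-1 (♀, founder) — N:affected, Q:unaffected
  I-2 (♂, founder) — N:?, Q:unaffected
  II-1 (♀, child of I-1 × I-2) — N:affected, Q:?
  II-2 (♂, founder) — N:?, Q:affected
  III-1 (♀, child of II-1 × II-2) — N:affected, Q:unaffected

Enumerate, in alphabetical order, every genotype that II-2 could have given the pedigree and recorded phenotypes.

N/I-1 aff ·: Nn|NN
N/I-2 ? ·: nn|Nn|NN
N/II-1 aff I-1×I-2: Nn|NN
N/II-2 ? ·: nn|Nn|NN
N/III-1 aff II-1×II-2: Nn|NN
⇒ N over [I-1,I-2,II-1,II-2,III-1]: 41 consistent
Q/I-1 un ·: qq
Q/I-2 un ·: qq
Q/II-1 ? I-1×I-2: qq
Q/II-2 aff ·: Qq
Q/III-1 un II-1×II-2: qq
⇒ Q over [I-1,I-2,II-1,II-2,III-1]: 1 consistent

II-2 ∈ {NN Qq, Nn Qq, nn Qq}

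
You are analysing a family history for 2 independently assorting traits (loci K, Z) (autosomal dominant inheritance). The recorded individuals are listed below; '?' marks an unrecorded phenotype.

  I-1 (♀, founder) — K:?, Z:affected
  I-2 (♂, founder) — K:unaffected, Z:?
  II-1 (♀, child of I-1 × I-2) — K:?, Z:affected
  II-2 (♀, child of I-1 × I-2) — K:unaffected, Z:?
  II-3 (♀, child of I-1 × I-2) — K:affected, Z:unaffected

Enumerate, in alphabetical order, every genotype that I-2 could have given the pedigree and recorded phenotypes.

I-2 ∈ {kk Zz, kk zz}

K/I-1 ? ·: Kk
K/I-2 un ·: kk
K/II-1 ? I-1×I-2: kk|Kk
K/II-2 un I-1×I-2: kk
K/II-3 aff I-1×I-2: Kk
⇒ K over [I-1,I-2,II-1,II-2,II-3]: 2 consistent
Z/I-1 aff ·: Zz
Z/I-2 ? ·: zz|Zz
Z/II-1 aff I-1×I-2: Zz|ZZ
Z/II-2 ? I-1×I-2: zz|Zz|ZZ
Z/II-3 un I-1×I-2: zz
⇒ Z over [I-1,I-2,II-1,II-2,II-3]: 8 consistent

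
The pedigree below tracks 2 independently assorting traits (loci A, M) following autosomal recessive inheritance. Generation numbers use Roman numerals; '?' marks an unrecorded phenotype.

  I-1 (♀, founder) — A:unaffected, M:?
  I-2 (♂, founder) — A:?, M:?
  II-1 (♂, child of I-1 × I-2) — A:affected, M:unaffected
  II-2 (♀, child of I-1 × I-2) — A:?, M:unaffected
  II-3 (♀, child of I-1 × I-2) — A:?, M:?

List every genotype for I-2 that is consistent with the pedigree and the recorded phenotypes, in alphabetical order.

A/I-1 un ·: Aa
A/I-2 ? ·: Aa|aa
A/II-1 aff I-1×I-2: aa
A/II-2 ? I-1×I-2: AA|Aa|aa
A/II-3 ? I-1×I-2: AA|Aa|aa
⇒ A over [I-1,I-2,II-1,II-2,II-3]: 13 consistent
M/I-1 ? ·: MM|Mm|mm
M/I-2 ? ·: MM|Mm|mm
M/II-1 un I-1×I-2: MM|Mm
M/II-2 un I-1×I-2: MM|Mm
M/II-3 ? I-1×I-2: MM|Mm|mm
⇒ M over [I-1,I-2,II-1,II-2,II-3]: 35 consistent

I-2 ∈ {Aa MM, Aa Mm, Aa mm, aa MM, aa Mm, aa mm}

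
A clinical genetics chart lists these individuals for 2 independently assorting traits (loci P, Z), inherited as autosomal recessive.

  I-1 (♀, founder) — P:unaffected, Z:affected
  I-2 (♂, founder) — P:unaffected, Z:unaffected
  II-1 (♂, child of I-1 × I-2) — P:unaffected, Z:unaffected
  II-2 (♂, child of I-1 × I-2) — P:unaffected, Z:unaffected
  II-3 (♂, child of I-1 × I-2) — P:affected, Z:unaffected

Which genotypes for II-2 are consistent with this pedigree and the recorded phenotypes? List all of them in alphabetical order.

II-2 ∈ {PP Zz, Pp Zz}

P/I-1 un ·: Pp
P/I-2 un ·: Pp
P/II-1 un I-1×I-2: PP|Pp
P/II-2 un I-1×I-2: PP|Pp
P/II-3 aff I-1×I-2: pp
⇒ P over [I-1,I-2,II-1,II-2,II-3]: 4 consistent
Z/I-1 aff ·: zz
Z/I-2 un ·: ZZ|Zz
Z/II-1 un I-1×I-2: Zz
Z/II-2 un I-1×I-2: Zz
Z/II-3 un I-1×I-2: Zz
⇒ Z over [I-1,I-2,II-1,II-2,II-3]: 2 consistent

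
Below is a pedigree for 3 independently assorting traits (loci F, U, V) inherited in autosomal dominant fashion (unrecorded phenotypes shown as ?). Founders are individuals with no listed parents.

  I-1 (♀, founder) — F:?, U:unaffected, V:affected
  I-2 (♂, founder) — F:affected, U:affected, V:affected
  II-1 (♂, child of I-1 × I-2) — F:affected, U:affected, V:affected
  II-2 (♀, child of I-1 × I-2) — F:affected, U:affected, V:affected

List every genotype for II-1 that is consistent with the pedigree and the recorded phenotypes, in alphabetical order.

II-1 ∈ {FF Uu VV, FF Uu Vv, Ff Uu VV, Ff Uu Vv}

F/I-1 ? ·: ff|Ff|FF
F/I-2 aff ·: Ff|FF
F/II-1 aff I-1×I-2: Ff|FF
F/II-2 aff I-1×I-2: Ff|FF
⇒ F over [I-1,I-2,II-1,II-2]: 15 consistent
U/I-1 un ·: uu
U/I-2 aff ·: Uu|UU
U/II-1 aff I-1×I-2: Uu
U/II-2 aff I-1×I-2: Uu
⇒ U over [I-1,I-2,II-1,II-2]: 2 consistent
V/I-1 aff ·: Vv|VV
V/I-2 aff ·: Vv|VV
V/II-1 aff I-1×I-2: Vv|VV
V/II-2 aff I-1×I-2: Vv|VV
⇒ V over [I-1,I-2,II-1,II-2]: 13 consistent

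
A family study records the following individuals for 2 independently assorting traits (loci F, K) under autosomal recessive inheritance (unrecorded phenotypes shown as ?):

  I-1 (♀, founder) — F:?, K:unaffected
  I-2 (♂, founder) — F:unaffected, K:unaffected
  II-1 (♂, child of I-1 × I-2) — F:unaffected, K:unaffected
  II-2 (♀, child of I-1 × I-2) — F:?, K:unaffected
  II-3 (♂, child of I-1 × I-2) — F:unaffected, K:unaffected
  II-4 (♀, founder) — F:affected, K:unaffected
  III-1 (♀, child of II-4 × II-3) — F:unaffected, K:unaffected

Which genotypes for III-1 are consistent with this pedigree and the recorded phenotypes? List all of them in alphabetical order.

III-1 ∈ {Ff KK, Ff Kk}

F/I-1 ? ·: FF|Ff|ff
F/I-2 un ·: FF|Ff
F/II-1 un I-1×I-2: FF|Ff
F/II-2 ? I-1×I-2: FF|Ff|ff
F/II-3 un I-1×I-2: FF|Ff
F/II-4 aff ·: ff
F/III-1 un II-4×II-3: Ff
⇒ F over [I-1,I-2,II-1,II-2,II-3,II-4,III-1]: 32 consistent
K/I-1 un ·: KK|Kk
K/I-2 un ·: KK|Kk
K/II-1 un I-1×I-2: KK|Kk
K/II-2 un I-1×I-2: KK|Kk
K/II-3 un I-1×I-2: KK|Kk
K/II-4 un ·: KK|Kk
K/III-1 un II-4×II-3: KK|Kk
⇒ K over [I-1,I-2,II-1,II-2,II-3,II-4,III-1]: 87 consistent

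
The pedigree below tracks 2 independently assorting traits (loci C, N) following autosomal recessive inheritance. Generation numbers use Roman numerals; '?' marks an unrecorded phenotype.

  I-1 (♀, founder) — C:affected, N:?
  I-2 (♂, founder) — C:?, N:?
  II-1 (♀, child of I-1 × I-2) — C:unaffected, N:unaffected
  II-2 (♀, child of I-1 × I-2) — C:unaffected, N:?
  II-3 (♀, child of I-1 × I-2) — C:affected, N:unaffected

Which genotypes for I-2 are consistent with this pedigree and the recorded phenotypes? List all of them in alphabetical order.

I-2 ∈ {Cc NN, Cc Nn, Cc nn}

C/I-1 aff ·: cc
C/I-2 ? ·: Cc
C/II-1 un I-1×I-2: Cc
C/II-2 un I-1×I-2: Cc
C/II-3 aff I-1×I-2: cc
⇒ C over [I-1,I-2,II-1,II-2,II-3]: 1 consistent
N/I-1 ? ·: NN|Nn|nn
N/I-2 ? ·: NN|Nn|nn
N/II-1 un I-1×I-2: NN|Nn
N/II-2 ? I-1×I-2: NN|Nn|nn
N/II-3 un I-1×I-2: NN|Nn
⇒ N over [I-1,I-2,II-1,II-2,II-3]: 35 consistent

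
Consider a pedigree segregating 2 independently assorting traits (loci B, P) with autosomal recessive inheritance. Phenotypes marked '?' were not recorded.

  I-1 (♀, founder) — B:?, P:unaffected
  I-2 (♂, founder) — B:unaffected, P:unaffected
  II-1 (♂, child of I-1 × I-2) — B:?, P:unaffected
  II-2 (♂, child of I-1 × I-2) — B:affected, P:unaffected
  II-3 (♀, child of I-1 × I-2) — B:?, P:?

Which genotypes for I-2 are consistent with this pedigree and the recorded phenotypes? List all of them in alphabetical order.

I-2 ∈ {Bb PP, Bb Pp}

B/I-1 ? ·: Bb|bb
B/I-2 un ·: Bb
B/II-1 ? I-1×I-2: BB|Bb|bb
B/II-2 aff I-1×I-2: bb
B/II-3 ? I-1×I-2: BB|Bb|bb
⇒ B over [I-1,I-2,II-1,II-2,II-3]: 13 consistent
P/I-1 un ·: PP|Pp
P/I-2 un ·: PP|Pp
P/II-1 un I-1×I-2: PP|Pp
P/II-2 un I-1×I-2: PP|Pp
P/II-3 ? I-1×I-2: PP|Pp|pp
⇒ P over [I-1,I-2,II-1,II-2,II-3]: 29 consistent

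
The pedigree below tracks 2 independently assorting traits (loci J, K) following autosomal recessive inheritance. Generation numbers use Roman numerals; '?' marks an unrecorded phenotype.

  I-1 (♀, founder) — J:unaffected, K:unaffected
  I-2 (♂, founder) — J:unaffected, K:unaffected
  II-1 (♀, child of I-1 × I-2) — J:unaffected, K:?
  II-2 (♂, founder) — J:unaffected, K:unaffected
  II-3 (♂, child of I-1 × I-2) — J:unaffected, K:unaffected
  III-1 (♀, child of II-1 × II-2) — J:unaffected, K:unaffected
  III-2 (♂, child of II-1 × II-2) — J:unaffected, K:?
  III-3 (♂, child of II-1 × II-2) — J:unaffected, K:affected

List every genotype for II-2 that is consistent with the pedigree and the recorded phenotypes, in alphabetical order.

J/I-1 un ·: JJ|Jj
J/I-2 un ·: JJ|Jj
J/II-1 un I-1×I-2: JJ|Jj
J/II-2 un ·: JJ|Jj
J/II-3 un I-1×I-2: JJ|Jj
J/III-1 un II-1×II-2: JJ|Jj
J/III-2 un II-1×II-2: JJ|Jj
J/III-3 un II-1×II-2: JJ|Jj
⇒ J over [I-1,I-2,II-1,II-2,II-3,III-1,III-2,III-3]: 159 consistent
K/I-1 un ·: KK|Kk
K/I-2 un ·: KK|Kk
K/II-1 ? I-1×I-2: Kk|kk
K/II-2 un ·: Kk
K/II-3 un I-1×I-2: KK|Kk
K/III-1 un II-1×II-2: KK|Kk
K/III-2 ? II-1×II-2: KK|Kk|kk
K/III-3 aff II-1×II-2: kk
⇒ K over [I-1,I-2,II-1,II-2,II-3,III-1,III-2,III-3]: 40 consistent

II-2 ∈ {JJ Kk, Jj Kk}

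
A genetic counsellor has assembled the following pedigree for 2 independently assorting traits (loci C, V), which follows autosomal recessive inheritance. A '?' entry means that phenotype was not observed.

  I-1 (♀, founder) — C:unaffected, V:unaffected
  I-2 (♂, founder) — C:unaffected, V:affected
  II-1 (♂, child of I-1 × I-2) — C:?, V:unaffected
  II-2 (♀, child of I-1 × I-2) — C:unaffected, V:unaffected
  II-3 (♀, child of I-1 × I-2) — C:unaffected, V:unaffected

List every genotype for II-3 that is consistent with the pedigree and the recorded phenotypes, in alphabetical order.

II-3 ∈ {CC Vv, Cc Vv}

C/I-1 un ·: CC|Cc
C/I-2 un ·: CC|Cc
C/II-1 ? I-1×I-2: CC|Cc|cc
C/II-2 un I-1×I-2: CC|Cc
C/II-3 un I-1×I-2: CC|Cc
⇒ C over [I-1,I-2,II-1,II-2,II-3]: 29 consistent
V/I-1 un ·: VV|Vv
V/I-2 aff ·: vv
V/II-1 un I-1×I-2: Vv
V/II-2 un I-1×I-2: Vv
V/II-3 un I-1×I-2: Vv
⇒ V over [I-1,I-2,II-1,II-2,II-3]: 2 consistent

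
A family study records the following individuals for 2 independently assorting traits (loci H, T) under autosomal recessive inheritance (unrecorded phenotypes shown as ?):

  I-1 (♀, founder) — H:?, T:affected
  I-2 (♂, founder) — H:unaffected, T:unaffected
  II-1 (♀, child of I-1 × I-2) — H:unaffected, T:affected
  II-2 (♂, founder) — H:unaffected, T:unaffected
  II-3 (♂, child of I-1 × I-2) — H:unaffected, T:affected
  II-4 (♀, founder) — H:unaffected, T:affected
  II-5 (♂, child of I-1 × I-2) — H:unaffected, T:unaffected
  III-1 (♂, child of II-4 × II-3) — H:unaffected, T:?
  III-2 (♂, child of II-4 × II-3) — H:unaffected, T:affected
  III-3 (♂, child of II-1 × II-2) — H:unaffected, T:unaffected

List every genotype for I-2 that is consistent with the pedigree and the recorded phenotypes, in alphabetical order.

H/I-1 ? ·: HH|Hh|hh
H/I-2 un ·: HH|Hh
H/II-1 un I-1×I-2: HH|Hh
H/II-2 un ·: HH|Hh
H/II-3 un I-1×I-2: HH|Hh
H/II-4 un ·: HH|Hh
H/II-5 un I-1×I-2: HH|Hh
H/III-1 un II-4×II-3: HH|Hh
H/III-2 un II-4×II-3: HH|Hh
H/III-3 un II-1×II-2: HH|Hh
⇒ H over [I-1,I-2,II-1,II-2,II-3,II-4,II-5,III-1,III-2,III-3]: 625 consistent
T/I-1 aff ·: tt
T/I-2 un ·: Tt
T/II-1 aff I-1×I-2: tt
T/II-2 un ·: TT|Tt
T/II-3 aff I-1×I-2: tt
T/II-4 aff ·: tt
T/II-5 un I-1×I-2: Tt
T/III-1 ? II-4×II-3: tt
T/III-2 aff II-4×II-3: tt
T/III-3 un II-1×II-2: Tt
⇒ T over [I-1,I-2,II-1,II-2,II-3,II-4,II-5,III-1,III-2,III-3]: 2 consistent

I-2 ∈ {HH Tt, Hh Tt}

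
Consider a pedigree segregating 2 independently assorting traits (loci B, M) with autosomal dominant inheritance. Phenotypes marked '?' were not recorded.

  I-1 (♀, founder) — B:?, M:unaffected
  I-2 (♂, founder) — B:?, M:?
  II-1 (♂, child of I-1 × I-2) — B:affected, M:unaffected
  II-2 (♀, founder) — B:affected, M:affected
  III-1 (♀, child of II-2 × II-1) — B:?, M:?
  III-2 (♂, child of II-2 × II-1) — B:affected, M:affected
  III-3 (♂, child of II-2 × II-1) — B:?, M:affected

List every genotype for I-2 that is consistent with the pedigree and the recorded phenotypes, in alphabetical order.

I-2 ∈ {BB Mm, BB mm, Bb Mm, Bb mm, bb Mm, bb mm}

B/I-1 ? ·: bb|Bb|BB
B/I-2 ? ·: bb|Bb|BB
B/II-1 aff I-1×I-2: Bb|BB
B/II-2 aff ·: Bb|BB
B/III-1 ? II-2×II-1: bb|Bb|BB
B/III-2 aff II-2×II-1: Bb|BB
B/III-3 ? II-2×II-1: bb|Bb|BB
⇒ B over [I-1,I-2,II-1,II-2,III-1,III-2,III-3]: 218 consistent
M/I-1 un ·: mm
M/I-2 ? ·: mm|Mm
M/II-1 un I-1×I-2: mm
M/II-2 aff ·: Mm|MM
M/III-1 ? II-2×II-1: mm|Mm
M/III-2 aff II-2×II-1: Mm
M/III-3 aff II-2×II-1: Mm
⇒ M over [I-1,I-2,II-1,II-2,III-1,III-2,III-3]: 6 consistent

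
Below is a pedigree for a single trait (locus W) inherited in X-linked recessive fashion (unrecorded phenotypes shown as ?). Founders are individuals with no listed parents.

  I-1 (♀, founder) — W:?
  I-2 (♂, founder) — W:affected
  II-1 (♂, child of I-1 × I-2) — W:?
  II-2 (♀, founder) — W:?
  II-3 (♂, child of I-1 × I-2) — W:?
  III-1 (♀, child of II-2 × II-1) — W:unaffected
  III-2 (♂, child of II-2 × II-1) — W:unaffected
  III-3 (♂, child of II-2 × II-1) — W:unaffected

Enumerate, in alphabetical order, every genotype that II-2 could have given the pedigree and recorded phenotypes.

W/I-1 ? ·: X^WX^W|X^WX^w|X^wX^w
W/I-2 aff ·: X^wY
W/II-1 ? I-1×I-2: X^WY|X^wY
W/II-2 ? ·: X^WX^W|X^WX^w
W/II-3 ? I-1×I-2: X^WY|X^wY
W/III-1 un II-2×II-1: X^WX^W|X^WX^w
W/III-2 un II-2×II-1: X^WY
W/III-3 un II-2×II-1: X^WY
⇒ W over [I-1,I-2,II-1,II-2,II-3,III-1,III-2,III-3]: 15 consistent

II-2 ∈ {X^WX^W, X^WX^w}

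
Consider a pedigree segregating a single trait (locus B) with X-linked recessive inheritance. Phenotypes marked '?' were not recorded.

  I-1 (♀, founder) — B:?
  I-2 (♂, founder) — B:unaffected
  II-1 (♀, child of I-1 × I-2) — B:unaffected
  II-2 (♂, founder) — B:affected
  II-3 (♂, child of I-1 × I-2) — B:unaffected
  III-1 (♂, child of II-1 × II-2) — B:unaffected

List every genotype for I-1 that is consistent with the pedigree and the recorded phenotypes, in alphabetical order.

I-1 ∈ {X^BX^B, X^BX^b}

B/I-1 ? ·: X^BX^B|X^BX^b
B/I-2 un ·: X^BY
B/II-1 un I-1×I-2: X^BX^B|X^BX^b
B/II-2 aff ·: X^bY
B/II-3 un I-1×I-2: X^BY
B/III-1 un II-1×II-2: X^BY
⇒ B over [I-1,I-2,II-1,II-2,II-3,III-1]: 3 consistent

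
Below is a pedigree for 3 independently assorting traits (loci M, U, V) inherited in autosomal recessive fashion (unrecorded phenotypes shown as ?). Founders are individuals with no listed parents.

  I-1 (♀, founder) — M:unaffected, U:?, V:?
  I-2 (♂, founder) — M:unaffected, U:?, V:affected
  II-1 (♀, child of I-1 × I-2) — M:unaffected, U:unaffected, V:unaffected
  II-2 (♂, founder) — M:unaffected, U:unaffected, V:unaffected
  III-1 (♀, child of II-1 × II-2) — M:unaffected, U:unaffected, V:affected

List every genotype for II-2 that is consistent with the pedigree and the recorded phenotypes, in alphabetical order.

II-2 ∈ {MM UU Vv, MM Uu Vv, Mm UU Vv, Mm Uu Vv}

M/I-1 un ·: MM|Mm
M/I-2 un ·: MM|Mm
M/II-1 un I-1×I-2: MM|Mm
M/II-2 un ·: MM|Mm
M/III-1 un II-1×II-2: MM|Mm
⇒ M over [I-1,I-2,II-1,II-2,III-1]: 24 consistent
U/I-1 ? ·: UU|Uu|uu
U/I-2 ? ·: UU|Uu|uu
U/II-1 un I-1×I-2: UU|Uu
U/II-2 un ·: UU|Uu
U/III-1 un II-1×II-2: UU|Uu
⇒ U over [I-1,I-2,II-1,II-2,III-1]: 40 consistent
V/I-1 ? ·: VV|Vv
V/I-2 aff ·: vv
V/II-1 un I-1×I-2: Vv
V/II-2 un ·: Vv
V/III-1 aff II-1×II-2: vv
⇒ V over [I-1,I-2,II-1,II-2,III-1]: 2 consistent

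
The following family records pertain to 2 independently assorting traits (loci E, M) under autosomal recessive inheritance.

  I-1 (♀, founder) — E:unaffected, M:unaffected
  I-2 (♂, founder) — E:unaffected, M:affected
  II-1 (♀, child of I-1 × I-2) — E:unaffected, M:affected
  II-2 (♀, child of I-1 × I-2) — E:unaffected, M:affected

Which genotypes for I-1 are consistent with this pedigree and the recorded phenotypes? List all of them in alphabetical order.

E/I-1 un ·: EE|Ee
E/I-2 un ·: EE|Ee
E/II-1 un I-1×I-2: EE|Ee
E/II-2 un I-1×I-2: EE|Ee
⇒ E over [I-1,I-2,II-1,II-2]: 13 consistent
M/I-1 un ·: Mm
M/I-2 aff ·: mm
M/II-1 aff I-1×I-2: mm
M/II-2 aff I-1×I-2: mm
⇒ M over [I-1,I-2,II-1,II-2]: 1 consistent

I-1 ∈ {EE Mm, Ee Mm}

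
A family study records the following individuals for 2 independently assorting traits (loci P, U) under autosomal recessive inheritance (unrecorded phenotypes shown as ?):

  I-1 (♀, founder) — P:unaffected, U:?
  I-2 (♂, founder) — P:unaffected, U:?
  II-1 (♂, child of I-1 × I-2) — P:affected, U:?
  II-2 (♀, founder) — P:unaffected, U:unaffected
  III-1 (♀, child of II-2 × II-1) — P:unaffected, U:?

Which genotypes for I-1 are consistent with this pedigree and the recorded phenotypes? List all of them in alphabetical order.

P/I-1 un ·: Pp
P/I-2 un ·: Pp
P/II-1 aff I-1×I-2: pp
P/II-2 un ·: PP|Pp
P/III-1 un II-2×II-1: Pp
⇒ P over [I-1,I-2,II-1,II-2,III-1]: 2 consistent
U/I-1 ? ·: UU|Uu|uu
U/I-2 ? ·: UU|Uu|uu
U/II-1 ? I-1×I-2: UU|Uu|uu
U/II-2 un ·: UU|Uu
U/III-1 ? II-2×II-1: UU|Uu|uu
⇒ U over [I-1,I-2,II-1,II-2,III-1]: 59 consistent

I-1 ∈ {Pp UU, Pp Uu, Pp uu}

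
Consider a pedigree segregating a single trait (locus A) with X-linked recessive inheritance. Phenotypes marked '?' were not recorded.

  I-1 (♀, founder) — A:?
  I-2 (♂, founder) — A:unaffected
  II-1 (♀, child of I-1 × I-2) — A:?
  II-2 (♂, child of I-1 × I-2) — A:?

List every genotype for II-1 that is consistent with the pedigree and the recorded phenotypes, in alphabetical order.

A/I-1 ? ·: X^AX^A|X^AX^a|X^aX^a
A/I-2 un ·: X^AY
A/II-1 ? I-1×I-2: X^AX^A|X^AX^a
A/II-2 ? I-1×I-2: X^AY|X^aY
⇒ A over [I-1,I-2,II-1,II-2]: 6 consistent

II-1 ∈ {X^AX^A, X^AX^a}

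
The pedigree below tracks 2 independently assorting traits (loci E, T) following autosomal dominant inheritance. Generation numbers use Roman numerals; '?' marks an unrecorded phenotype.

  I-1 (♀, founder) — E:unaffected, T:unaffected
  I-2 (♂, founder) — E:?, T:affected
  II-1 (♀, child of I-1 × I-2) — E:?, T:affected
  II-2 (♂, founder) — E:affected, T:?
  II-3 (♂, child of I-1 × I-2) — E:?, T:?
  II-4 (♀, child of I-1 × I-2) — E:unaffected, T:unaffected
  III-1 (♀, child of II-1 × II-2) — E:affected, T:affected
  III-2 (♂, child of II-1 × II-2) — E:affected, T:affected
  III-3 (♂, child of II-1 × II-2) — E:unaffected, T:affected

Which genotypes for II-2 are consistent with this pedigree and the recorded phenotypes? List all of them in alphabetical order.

II-2 ∈ {Ee TT, Ee Tt, Ee tt}

E/I-1 un ·: ee
E/I-2 ? ·: ee|Ee
E/II-1 ? I-1×I-2: ee|Ee
E/II-2 aff ·: Ee
E/II-3 ? I-1×I-2: ee|Ee
E/II-4 un I-1×I-2: ee
E/III-1 aff II-1×II-2: Ee|EE
E/III-2 aff II-1×II-2: Ee|EE
E/III-3 un II-1×II-2: ee
⇒ E over [I-1,I-2,II-1,II-2,II-3,II-4,III-1,III-2,III-3]: 11 consistent
T/I-1 un ·: tt
T/I-2 aff ·: Tt
T/II-1 aff I-1×I-2: Tt
T/II-2 ? ·: tt|Tt|TT
T/II-3 ? I-1×I-2: tt|Tt
T/II-4 un I-1×I-2: tt
T/III-1 aff II-1×II-2: Tt|TT
T/III-2 aff II-1×II-2: Tt|TT
T/III-3 aff II-1×II-2: Tt|TT
⇒ T over [I-1,I-2,II-1,II-2,II-3,II-4,III-1,III-2,III-3]: 34 consistent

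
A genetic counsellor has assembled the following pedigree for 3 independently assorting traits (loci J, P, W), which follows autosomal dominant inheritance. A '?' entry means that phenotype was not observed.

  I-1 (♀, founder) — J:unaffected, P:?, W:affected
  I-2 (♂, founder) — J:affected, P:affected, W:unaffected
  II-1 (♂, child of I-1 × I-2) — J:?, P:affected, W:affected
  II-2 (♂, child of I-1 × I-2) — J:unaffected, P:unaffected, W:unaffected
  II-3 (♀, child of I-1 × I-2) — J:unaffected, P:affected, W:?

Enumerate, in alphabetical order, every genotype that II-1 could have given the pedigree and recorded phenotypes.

J/I-1 un ·: jj
J/I-2 aff ·: Jj
J/II-1 ? I-1×I-2: jj|Jj
J/II-2 un I-1×I-2: jj
J/II-3 un I-1×I-2: jj
⇒ J over [I-1,I-2,II-1,II-2,II-3]: 2 consistent
P/I-1 ? ·: pp|Pp
P/I-2 aff ·: Pp
P/II-1 aff I-1×I-2: Pp|PP
P/II-2 un I-1×I-2: pp
P/II-3 aff I-1×I-2: Pp|PP
⇒ P over [I-1,I-2,II-1,II-2,II-3]: 5 consistent
W/I-1 aff ·: Ww
W/I-2 un ·: ww
W/II-1 aff I-1×I-2: Ww
W/II-2 un I-1×I-2: ww
W/II-3 ? I-1×I-2: ww|Ww
⇒ W over [I-1,I-2,II-1,II-2,II-3]: 2 consistent

II-1 ∈ {Jj PP Ww, Jj Pp Ww, jj PP Ww, jj Pp Ww}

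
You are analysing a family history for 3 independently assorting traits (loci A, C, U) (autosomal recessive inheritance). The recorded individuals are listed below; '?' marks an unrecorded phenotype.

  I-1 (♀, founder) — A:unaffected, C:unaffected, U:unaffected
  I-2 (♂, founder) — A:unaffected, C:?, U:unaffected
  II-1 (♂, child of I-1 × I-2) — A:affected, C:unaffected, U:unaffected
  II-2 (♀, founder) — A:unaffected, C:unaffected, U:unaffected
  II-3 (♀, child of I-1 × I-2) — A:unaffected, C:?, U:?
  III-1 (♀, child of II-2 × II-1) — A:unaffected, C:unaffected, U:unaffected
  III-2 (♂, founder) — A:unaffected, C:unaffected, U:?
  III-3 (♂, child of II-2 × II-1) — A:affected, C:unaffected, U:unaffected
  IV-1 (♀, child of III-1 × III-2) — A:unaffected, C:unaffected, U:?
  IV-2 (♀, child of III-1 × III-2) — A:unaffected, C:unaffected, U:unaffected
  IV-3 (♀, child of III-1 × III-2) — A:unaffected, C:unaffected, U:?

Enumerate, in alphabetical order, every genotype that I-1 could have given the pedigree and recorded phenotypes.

I-1 ∈ {Aa CC UU, Aa CC Uu, Aa Cc UU, Aa Cc Uu}

A/I-1 un ·: Aa
A/I-2 un ·: Aa
A/II-1 aff I-1×I-2: aa
A/II-2 un ·: Aa
A/II-3 un I-1×I-2: AA|Aa
A/III-1 un II-2×II-1: Aa
A/III-2 un ·: AA|Aa
A/III-3 aff II-2×II-1: aa
A/IV-1 un III-1×III-2: AA|Aa
A/IV-2 un III-1×III-2: AA|Aa
A/IV-3 un III-1×III-2: AA|Aa
⇒ A over [I-1,I-2,II-1,II-2,II-3,III-1,III-2,III-3,IV-1,IV-2,IV-3]: 32 consistent
C/I-1 un ·: CC|Cc
C/I-2 ? ·: CC|Cc|cc
C/II-1 un I-1×I-2: CC|Cc
C/II-2 un ·: CC|Cc
C/II-3 ? I-1×I-2: CC|Cc|cc
C/III-1 un II-2×II-1: CC|Cc
C/III-2 un ·: CC|Cc
C/III-3 un II-2×II-1: CC|Cc
C/IV-1 un III-1×III-2: CC|Cc
C/IV-2 un III-1×III-2: CC|Cc
C/IV-3 un III-1×III-2: CC|Cc
⇒ C over [I-1,I-2,II-1,II-2,II-3,III-1,III-2,III-3,IV-1,IV-2,IV-3]: 1472 consistent
U/I-1 un ·: UU|Uu
U/I-2 un ·: UU|Uu
U/II-1 un I-1×I-2: UU|Uu
U/II-2 un ·: UU|Uu
U/II-3 ? I-1×I-2: UU|Uu|uu
U/III-1 un II-2×II-1: UU|Uu
U/III-2 ? ·: UU|Uu|uu
U/III-3 un II-2×II-1: UU|Uu
U/IV-1 ? III-1×III-2: UU|Uu|uu
U/IV-2 un III-1×III-2: UU|Uu
U/IV-3 ? III-1×III-2: UU|Uu|uu
⇒ U over [I-1,I-2,II-1,II-2,II-3,III-1,III-2,III-3,IV-1,IV-2,IV-3]: 1840 consistent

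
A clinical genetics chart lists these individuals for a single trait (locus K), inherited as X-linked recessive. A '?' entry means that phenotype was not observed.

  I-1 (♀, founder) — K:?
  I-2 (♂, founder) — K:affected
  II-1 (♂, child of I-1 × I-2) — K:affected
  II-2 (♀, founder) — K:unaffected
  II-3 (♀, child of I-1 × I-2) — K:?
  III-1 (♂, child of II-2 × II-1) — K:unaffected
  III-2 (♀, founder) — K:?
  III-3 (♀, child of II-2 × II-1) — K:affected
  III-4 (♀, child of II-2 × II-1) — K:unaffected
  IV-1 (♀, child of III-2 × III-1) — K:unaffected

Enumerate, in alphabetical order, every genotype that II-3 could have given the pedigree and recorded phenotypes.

K/I-1 ? ·: X^KX^k|X^kX^k
K/I-2 aff ·: X^kY
K/II-1 aff I-1×I-2: X^kY
K/II-2 un ·: X^KX^k
K/II-3 ? I-1×I-2: X^KX^k|X^kX^k
K/III-1 un II-2×II-1: X^KY
K/III-2 ? ·: X^KX^K|X^KX^k|X^kX^k
K/III-3 aff II-2×II-1: X^kX^k
K/III-4 un II-2×II-1: X^KX^k
K/IV-1 un III-2×III-1: X^KX^K|X^KX^k
⇒ K over [I-1,I-2,II-1,II-2,II-3,III-1,III-2,III-3,III-4,IV-1]: 12 consistent

II-3 ∈ {X^KX^k, X^kX^k}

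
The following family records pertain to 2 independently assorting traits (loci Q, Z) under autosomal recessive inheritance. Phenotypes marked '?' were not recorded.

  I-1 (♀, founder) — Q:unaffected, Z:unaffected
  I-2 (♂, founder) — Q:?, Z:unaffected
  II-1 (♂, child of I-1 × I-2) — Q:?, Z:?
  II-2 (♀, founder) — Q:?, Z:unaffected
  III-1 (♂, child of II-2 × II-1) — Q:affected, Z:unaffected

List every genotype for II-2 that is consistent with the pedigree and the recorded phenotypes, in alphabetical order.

Q/I-1 un ·: QQ|Qq
Q/I-2 ? ·: QQ|Qq|qq
Q/II-1 ? I-1×I-2: Qq|qq
Q/II-2 ? ·: Qq|qq
Q/III-1 aff II-2×II-1: qq
⇒ Q over [I-1,I-2,II-1,II-2,III-1]: 14 consistent
Z/I-1 un ·: ZZ|Zz
Z/I-2 un ·: ZZ|Zz
Z/II-1 ? I-1×I-2: ZZ|Zz|zz
Z/II-2 un ·: ZZ|Zz
Z/III-1 un II-2×II-1: ZZ|Zz
⇒ Z over [I-1,I-2,II-1,II-2,III-1]: 26 consistent

II-2 ∈ {Qq ZZ, Qq Zz, qq ZZ, qq Zz}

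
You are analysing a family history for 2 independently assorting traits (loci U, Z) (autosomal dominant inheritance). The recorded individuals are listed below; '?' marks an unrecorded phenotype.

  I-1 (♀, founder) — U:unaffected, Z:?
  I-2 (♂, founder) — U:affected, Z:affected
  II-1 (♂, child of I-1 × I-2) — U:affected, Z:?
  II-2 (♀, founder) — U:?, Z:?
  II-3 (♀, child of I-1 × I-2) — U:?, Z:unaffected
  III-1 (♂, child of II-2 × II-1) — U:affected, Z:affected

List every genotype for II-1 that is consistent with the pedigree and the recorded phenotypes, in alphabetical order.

U/I-1 un ·: uu
U/I-2 aff ·: Uu|UU
U/II-1 aff I-1×I-2: Uu
U/II-2 ? ·: uu|Uu|UU
U/II-3 ? I-1×I-2: uu|Uu
U/III-1 aff II-2×II-1: Uu|UU
⇒ U over [I-1,I-2,II-1,II-2,II-3,III-1]: 15 consistent
Z/I-1 ? ·: zz|Zz
Z/I-2 aff ·: Zz
Z/II-1 ? I-1×I-2: zz|Zz|ZZ
Z/II-2 ? ·: zz|Zz|ZZ
Z/II-3 un I-1×I-2: zz
Z/III-1 aff II-2×II-1: Zz|ZZ
⇒ Z over [I-1,I-2,II-1,II-2,II-3,III-1]: 18 consistent

II-1 ∈ {Uu ZZ, Uu Zz, Uu zz}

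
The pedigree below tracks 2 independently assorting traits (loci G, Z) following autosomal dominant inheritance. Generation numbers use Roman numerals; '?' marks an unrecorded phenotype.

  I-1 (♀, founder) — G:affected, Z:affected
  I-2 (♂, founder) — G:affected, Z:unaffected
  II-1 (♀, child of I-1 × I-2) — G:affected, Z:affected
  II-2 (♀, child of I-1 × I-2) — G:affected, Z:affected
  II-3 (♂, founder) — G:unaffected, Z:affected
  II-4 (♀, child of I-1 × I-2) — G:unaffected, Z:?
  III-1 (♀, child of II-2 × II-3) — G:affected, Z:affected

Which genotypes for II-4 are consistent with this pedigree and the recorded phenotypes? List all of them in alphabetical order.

II-4 ∈ {gg Zz, gg zz}

G/I-1 aff ·: Gg
G/I-2 aff ·: Gg
G/II-1 aff I-1×I-2: Gg|GG
G/II-2 aff I-1×I-2: Gg|GG
G/II-3 un ·: gg
G/II-4 un I-1×I-2: gg
G/III-1 aff II-2×II-3: Gg
⇒ G over [I-1,I-2,II-1,II-2,II-3,II-4,III-1]: 4 consistent
Z/I-1 aff ·: Zz|ZZ
Z/I-2 un ·: zz
Z/II-1 aff I-1×I-2: Zz
Z/II-2 aff I-1×I-2: Zz
Z/II-3 aff ·: Zz|ZZ
Z/II-4 ? I-1×I-2: zz|Zz
Z/III-1 aff II-2×II-3: Zz|ZZ
⇒ Z over [I-1,I-2,II-1,II-2,II-3,II-4,III-1]: 12 consistent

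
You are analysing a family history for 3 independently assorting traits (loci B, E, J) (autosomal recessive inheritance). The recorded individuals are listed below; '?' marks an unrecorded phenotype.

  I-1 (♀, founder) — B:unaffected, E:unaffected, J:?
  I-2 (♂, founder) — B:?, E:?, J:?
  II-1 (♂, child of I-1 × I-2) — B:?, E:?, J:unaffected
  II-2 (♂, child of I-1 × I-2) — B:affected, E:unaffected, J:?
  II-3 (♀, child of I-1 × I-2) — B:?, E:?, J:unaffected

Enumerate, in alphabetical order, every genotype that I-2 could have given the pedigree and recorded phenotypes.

I-2 ∈ {Bb EE JJ, Bb EE Jj, Bb EE jj, Bb Ee JJ, Bb Ee Jj, Bb Ee jj, Bb ee JJ, Bb ee Jj, Bb ee jj, bb EE JJ, bb EE Jj, bb EE jj, bb Ee JJ, bb Ee Jj, bb Ee jj, bb ee JJ, bb ee Jj, bb ee jj}

B/I-1 un ·: Bb
B/I-2 ? ·: Bb|bb
B/II-1 ? I-1×I-2: BB|Bb|bb
B/II-2 aff I-1×I-2: bb
B/II-3 ? I-1×I-2: BB|Bb|bb
⇒ B over [I-1,I-2,II-1,II-2,II-3]: 13 consistent
E/I-1 un ·: EE|Ee
E/I-2 ? ·: EE|Ee|ee
E/II-1 ? I-1×I-2: EE|Ee|ee
E/II-2 un I-1×I-2: EE|Ee
E/II-3 ? I-1×I-2: EE|Ee|ee
⇒ E over [I-1,I-2,II-1,II-2,II-3]: 40 consistent
J/I-1 ? ·: JJ|Jj|jj
J/I-2 ? ·: JJ|Jj|jj
J/II-1 un I-1×I-2: JJ|Jj
J/II-2 ? I-1×I-2: JJ|Jj|jj
J/II-3 un I-1×I-2: JJ|Jj
⇒ J over [I-1,I-2,II-1,II-2,II-3]: 35 consistent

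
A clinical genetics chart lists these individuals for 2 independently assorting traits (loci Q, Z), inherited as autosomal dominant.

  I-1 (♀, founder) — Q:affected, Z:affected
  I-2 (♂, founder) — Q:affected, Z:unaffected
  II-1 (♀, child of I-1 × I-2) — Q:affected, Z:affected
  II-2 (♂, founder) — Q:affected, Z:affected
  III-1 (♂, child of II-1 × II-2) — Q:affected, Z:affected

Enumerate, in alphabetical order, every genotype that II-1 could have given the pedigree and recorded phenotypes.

Q/I-1 aff ·: Qq|QQ
Q/I-2 aff ·: Qq|QQ
Q/II-1 aff I-1×I-2: Qq|QQ
Q/II-2 aff ·: Qq|QQ
Q/III-1 aff II-1×II-2: Qq|QQ
⇒ Q over [I-1,I-2,II-1,II-2,III-1]: 24 consistent
Z/I-1 aff ·: Zz|ZZ
Z/I-2 un ·: zz
Z/II-1 aff I-1×I-2: Zz
Z/II-2 aff ·: Zz|ZZ
Z/III-1 aff II-1×II-2: Zz|ZZ
⇒ Z over [I-1,I-2,II-1,II-2,III-1]: 8 consistent

II-1 ∈ {QQ Zz, Qq Zz}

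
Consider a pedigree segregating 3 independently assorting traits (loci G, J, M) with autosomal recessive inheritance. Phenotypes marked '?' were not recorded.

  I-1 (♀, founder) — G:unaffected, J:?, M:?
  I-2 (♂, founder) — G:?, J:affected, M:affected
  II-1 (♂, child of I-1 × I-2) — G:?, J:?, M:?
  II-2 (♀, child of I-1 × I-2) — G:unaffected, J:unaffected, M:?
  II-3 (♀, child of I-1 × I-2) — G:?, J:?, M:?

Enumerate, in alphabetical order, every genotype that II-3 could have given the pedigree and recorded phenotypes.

G/I-1 un ·: GG|Gg
G/I-2 ? ·: GG|Gg|gg
G/II-1 ? I-1×I-2: GG|Gg|gg
G/II-2 un I-1×I-2: GG|Gg
G/II-3 ? I-1×I-2: GG|Gg|gg
⇒ G over [I-1,I-2,II-1,II-2,II-3]: 40 consistent
J/I-1 ? ·: JJ|Jj
J/I-2 aff ·: jj
J/II-1 ? I-1×I-2: Jj|jj
J/II-2 un I-1×I-2: Jj
J/II-3 ? I-1×I-2: Jj|jj
⇒ J over [I-1,I-2,II-1,II-2,II-3]: 5 consistent
M/I-1 ? ·: MM|Mm|mm
M/I-2 aff ·: mm
M/II-1 ? I-1×I-2: Mm|mm
M/II-2 ? I-1×I-2: Mm|mm
M/II-3 ? I-1×I-2: Mm|mm
⇒ M over [I-1,I-2,II-1,II-2,II-3]: 10 consistent

II-3 ∈ {GG Jj Mm, GG Jj mm, GG jj Mm, GG jj mm, Gg Jj Mm, Gg Jj mm, Gg jj Mm, Gg jj mm, gg Jj Mm, gg Jj mm, gg jj Mm, gg jj mm}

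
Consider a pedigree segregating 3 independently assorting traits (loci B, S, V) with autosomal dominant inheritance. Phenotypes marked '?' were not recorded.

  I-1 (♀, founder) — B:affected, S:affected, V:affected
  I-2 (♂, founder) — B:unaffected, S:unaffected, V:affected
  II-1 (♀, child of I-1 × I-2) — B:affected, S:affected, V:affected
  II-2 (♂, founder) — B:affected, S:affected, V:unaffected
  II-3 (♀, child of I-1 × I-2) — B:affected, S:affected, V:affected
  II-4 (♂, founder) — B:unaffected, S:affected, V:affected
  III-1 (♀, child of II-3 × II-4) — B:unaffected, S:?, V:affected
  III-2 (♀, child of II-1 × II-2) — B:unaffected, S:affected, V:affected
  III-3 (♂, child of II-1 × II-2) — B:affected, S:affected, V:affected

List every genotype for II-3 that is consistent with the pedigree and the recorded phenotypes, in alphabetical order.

B/I-1 aff ·: Bb|BB
B/I-2 un ·: bb
B/II-1 aff I-1×I-2: Bb
B/II-2 aff ·: Bb
B/II-3 aff I-1×I-2: Bb
B/II-4 un ·: bb
B/III-1 un II-3×II-4: bb
B/III-2 un II-1×II-2: bb
B/III-3 aff II-1×II-2: Bb|BB
⇒ B over [I-1,I-2,II-1,II-2,II-3,II-4,III-1,III-2,III-3]: 4 consistent
S/I-1 aff ·: Ss|SS
S/I-2 un ·: ss
S/II-1 aff I-1×I-2: Ss
S/II-2 aff ·: Ss|SS
S/II-3 aff I-1×I-2: Ss
S/II-4 aff ·: Ss|SS
S/III-1 ? II-3×II-4: ss|Ss|SS
S/III-2 aff II-1×II-2: Ss|SS
S/III-3 aff II-1×II-2: Ss|SS
⇒ S over [I-1,I-2,II-1,II-2,II-3,II-4,III-1,III-2,III-3]: 80 consistent
V/I-1 aff ·: Vv|VV
V/I-2 aff ·: Vv|VV
V/II-1 aff I-1×I-2: Vv|VV
V/II-2 un ·: vv
V/II-3 aff I-1×I-2: Vv|VV
V/II-4 aff ·: Vv|VV
V/III-1 aff II-3×II-4: Vv|VV
V/III-2 aff II-1×II-2: Vv
V/III-3 aff II-1×II-2: Vv
⇒ V over [I-1,I-2,II-1,II-2,II-3,II-4,III-1,III-2,III-3]: 45 consistent

II-3 ∈ {Bb Ss VV, Bb Ss Vv}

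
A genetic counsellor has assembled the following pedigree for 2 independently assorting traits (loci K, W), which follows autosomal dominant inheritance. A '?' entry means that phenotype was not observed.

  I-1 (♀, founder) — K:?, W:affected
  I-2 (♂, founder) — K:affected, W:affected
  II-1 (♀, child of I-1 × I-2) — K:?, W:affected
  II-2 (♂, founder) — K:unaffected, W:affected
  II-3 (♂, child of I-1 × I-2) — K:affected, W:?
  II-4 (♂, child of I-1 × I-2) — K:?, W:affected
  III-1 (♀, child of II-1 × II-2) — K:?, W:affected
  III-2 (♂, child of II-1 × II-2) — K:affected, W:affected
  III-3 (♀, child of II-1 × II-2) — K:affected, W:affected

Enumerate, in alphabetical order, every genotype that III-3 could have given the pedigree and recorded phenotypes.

K/I-1 ? ·: kk|Kk|KK
K/I-2 aff ·: Kk|KK
K/II-1 ? I-1×I-2: Kk|KK
K/II-2 un ·: kk
K/II-3 aff I-1×I-2: Kk|KK
K/II-4 ? I-1×I-2: kk|Kk|KK
K/III-1 ? II-1×II-2: kk|Kk
K/III-2 aff II-1×II-2: Kk
K/III-3 aff II-1×II-2: Kk
⇒ K over [I-1,I-2,II-1,II-2,II-3,II-4,III-1,III-2,III-3]: 49 consistent
W/I-1 aff ·: Ww|WW
W/I-2 aff ·: Ww|WW
W/II-1 aff I-1×I-2: Ww|WW
W/II-2 aff ·: Ww|WW
W/II-3 ? I-1×I-2: ww|Ww|WW
W/II-4 aff I-1×I-2: Ww|WW
W/III-1 aff II-1×II-2: Ww|WW
W/III-2 aff II-1×II-2: Ww|WW
W/III-3 aff II-1×II-2: Ww|WW
⇒ W over [I-1,I-2,II-1,II-2,II-3,II-4,III-1,III-2,III-3]: 359 consistent

III-3 ∈ {Kk WW, Kk Ww}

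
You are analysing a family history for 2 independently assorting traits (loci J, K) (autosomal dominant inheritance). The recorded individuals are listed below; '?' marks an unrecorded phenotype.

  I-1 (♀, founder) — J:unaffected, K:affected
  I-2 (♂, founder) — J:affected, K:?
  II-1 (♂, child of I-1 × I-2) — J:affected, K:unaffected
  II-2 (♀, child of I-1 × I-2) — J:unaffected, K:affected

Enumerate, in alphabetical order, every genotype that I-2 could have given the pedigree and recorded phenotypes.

I-2 ∈ {Jj Kk, Jj kk}

J/I-1 un ·: jj
J/I-2 aff ·: Jj
J/II-1 aff I-1×I-2: Jj
J/II-2 un I-1×I-2: jj
⇒ J over [I-1,I-2,II-1,II-2]: 1 consistent
K/I-1 aff ·: Kk
K/I-2 ? ·: kk|Kk
K/II-1 un I-1×I-2: kk
K/II-2 aff I-1×I-2: Kk|KK
⇒ K over [I-1,I-2,II-1,II-2]: 3 consistent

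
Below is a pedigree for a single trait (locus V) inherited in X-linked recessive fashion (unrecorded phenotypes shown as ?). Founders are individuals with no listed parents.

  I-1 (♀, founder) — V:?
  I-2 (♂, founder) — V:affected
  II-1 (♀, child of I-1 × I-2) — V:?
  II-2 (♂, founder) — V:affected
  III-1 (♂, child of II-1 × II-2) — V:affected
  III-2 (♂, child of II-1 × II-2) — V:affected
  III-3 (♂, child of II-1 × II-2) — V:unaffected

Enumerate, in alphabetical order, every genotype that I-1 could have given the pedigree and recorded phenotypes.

V/I-1 ? ·: X^VX^V|X^VX^v
V/I-2 aff ·: X^vY
V/II-1 ? I-1×I-2: X^VX^v
V/II-2 aff ·: X^vY
V/III-1 aff II-1×II-2: X^vY
V/III-2 aff II-1×II-2: X^vY
V/III-3 un II-1×II-2: X^VY
⇒ V over [I-1,I-2,II-1,II-2,III-1,III-2,III-3]: 2 consistent

I-1 ∈ {X^VX^V, X^VX^v}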